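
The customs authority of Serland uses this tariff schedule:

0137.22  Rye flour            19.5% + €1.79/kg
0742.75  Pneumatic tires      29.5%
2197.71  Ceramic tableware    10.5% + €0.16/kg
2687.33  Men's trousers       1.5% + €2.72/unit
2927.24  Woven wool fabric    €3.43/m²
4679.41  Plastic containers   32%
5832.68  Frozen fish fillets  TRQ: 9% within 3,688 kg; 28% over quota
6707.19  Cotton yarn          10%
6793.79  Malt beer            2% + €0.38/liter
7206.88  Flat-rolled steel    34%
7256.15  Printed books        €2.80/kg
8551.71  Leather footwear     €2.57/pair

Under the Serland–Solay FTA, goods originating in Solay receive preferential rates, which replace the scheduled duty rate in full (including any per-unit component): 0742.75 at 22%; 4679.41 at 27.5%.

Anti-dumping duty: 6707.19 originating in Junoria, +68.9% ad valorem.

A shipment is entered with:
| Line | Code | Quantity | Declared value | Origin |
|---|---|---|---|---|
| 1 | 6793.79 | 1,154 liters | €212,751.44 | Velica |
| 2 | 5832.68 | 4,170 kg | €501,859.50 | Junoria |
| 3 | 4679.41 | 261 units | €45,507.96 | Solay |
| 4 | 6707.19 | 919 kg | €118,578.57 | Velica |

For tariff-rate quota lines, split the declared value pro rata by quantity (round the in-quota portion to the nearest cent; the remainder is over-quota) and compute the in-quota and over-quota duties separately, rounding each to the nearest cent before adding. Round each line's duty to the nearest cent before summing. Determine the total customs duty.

€85,255.11

Line 1 (6793.79, Velica, 1,154 liters, €212,751.44):
Base rate for 6793.79 is 2% + €0.38/liter.
Duty = €212,751.44 × 2% + 1,154 × €0.38 = €4,693.55.
Line 2 (5832.68, Junoria, 4,170 kg, €501,859.50):
Code 5832.68 is under a tariff-rate quota (threshold 3,688 kg). In-quota: 3,688 kg at 9%; over-quota: 482 kg at 28%.
Pro-rata value split: in-quota = €501,859.50 × 3,688/4,170 = €443,850.80; over-quota = €501,859.50 − €443,850.80 = €58,008.70.
In-quota duty = €443,850.80 × 9% = €39,946.57. Over-quota duty = €58,008.70 × 28% = €16,242.44.
Line duty = €39,946.57 + €16,242.44 = €56,189.01.
Line 3 (4679.41, Solay, 261 units, €45,507.96):
Base rate for 4679.41 is 32%.
Origin Solay qualifies under the Serland–Solay agreement and 4679.41 is covered: preferential rate 27.5% applies instead.
Duty = €45,507.96 × 27.5% = €12,514.69.
Line 4 (6707.19, Velica, 919 kg, €118,578.57):
Base rate for 6707.19 is 10%.
The additional-duty order on 6707.19 targets Junoria, not Velica; it does not apply.
Duty = €118,578.57 × 10% = €11,857.86.
Total = €4,693.55 + €56,189.01 + €12,514.69 + €11,857.86 = €85,255.11.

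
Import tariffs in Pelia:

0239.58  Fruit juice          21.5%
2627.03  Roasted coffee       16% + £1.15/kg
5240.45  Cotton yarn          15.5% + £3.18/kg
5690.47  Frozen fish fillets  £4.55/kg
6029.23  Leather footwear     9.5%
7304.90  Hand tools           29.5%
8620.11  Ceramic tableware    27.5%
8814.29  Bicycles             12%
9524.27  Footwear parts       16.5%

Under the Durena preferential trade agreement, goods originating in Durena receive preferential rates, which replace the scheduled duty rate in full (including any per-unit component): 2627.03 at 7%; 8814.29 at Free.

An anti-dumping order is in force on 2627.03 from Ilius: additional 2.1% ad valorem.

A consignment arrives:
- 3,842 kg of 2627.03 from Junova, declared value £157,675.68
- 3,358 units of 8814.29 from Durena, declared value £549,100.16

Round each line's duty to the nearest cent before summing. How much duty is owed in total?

Line 1 (2627.03, Junova, 3,842 kg, £157,675.68):
Base rate for 2627.03 is 16% + £1.15/kg.
2627.03 has an FTA preferential rate, but origin Junova is not Durena; base rate stands.
The additional-duty order on 2627.03 targets Ilius, not Junova; it does not apply.
Duty = £157,675.68 × 16% + 3,842 × £1.15 = £29,646.41.
Line 2 (8814.29, Durena, 3,358 units, £549,100.16):
Base rate for 8814.29 is 12%.
Origin Durena qualifies under the Pelia–Durena agreement and 8814.29 is covered: preferential rate Free applies instead.
Duty = £549,100.16 × 0% = £0.00.
Total = £29,646.41 + £0.00 = £29,646.41.

£29,646.41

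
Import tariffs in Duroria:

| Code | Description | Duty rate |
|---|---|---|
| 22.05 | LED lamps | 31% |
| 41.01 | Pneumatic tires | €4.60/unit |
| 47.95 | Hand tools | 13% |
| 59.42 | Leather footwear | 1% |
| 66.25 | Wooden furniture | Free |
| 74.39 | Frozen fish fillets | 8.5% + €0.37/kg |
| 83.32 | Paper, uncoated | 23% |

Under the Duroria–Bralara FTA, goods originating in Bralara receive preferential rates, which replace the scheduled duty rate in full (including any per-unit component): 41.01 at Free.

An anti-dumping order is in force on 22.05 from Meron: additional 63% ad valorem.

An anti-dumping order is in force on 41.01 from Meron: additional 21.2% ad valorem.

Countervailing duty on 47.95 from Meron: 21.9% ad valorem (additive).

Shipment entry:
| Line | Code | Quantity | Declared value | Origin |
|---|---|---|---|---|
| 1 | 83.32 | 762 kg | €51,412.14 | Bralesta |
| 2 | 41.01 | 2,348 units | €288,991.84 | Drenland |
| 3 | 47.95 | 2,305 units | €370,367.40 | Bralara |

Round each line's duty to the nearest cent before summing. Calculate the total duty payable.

Line 1 (83.32, Bralesta, 762 kg, €51,412.14):
Base rate for 83.32 is 23%.
Duty = €51,412.14 × 23% = €11,824.79.
Line 2 (41.01, Drenland, 2,348 units, €288,991.84):
Base rate for 41.01 is €4.60/unit.
41.01 has an FTA preferential rate, but origin Drenland is not Bralara; base rate stands.
The additional-duty order on 41.01 targets Meron, not Drenland; it does not apply.
Duty = 2,348 × €4.60 = €10,800.80.
Line 3 (47.95, Bralara, 2,305 units, €370,367.40):
Base rate for 47.95 is 13%.
Origin Bralara is the FTA partner but 47.95 is not on the preference list; base rate stands.
The additional-duty order on 47.95 targets Meron, not Bralara; it does not apply.
Duty = €370,367.40 × 13% = €48,147.76.
Total = €11,824.79 + €10,800.80 + €48,147.76 = €70,773.35.

€70,773.35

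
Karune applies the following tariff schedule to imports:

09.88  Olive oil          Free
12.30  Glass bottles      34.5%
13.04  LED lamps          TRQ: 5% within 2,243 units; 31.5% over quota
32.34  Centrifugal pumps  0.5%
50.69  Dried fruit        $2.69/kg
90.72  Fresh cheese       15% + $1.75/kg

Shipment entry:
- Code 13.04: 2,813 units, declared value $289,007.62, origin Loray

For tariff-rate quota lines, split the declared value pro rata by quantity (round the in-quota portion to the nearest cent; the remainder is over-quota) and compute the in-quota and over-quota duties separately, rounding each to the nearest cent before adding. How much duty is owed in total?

Line 1 (13.04, Loray, 2,813 units, $289,007.62):
Code 13.04 is under a tariff-rate quota (threshold 2,243 units). In-quota: 2,243 units at 5%; over-quota: 570 units at 31.5%.
Pro-rata value split: in-quota = $289,007.62 × 2,243/2,813 = $230,445.82; over-quota = $289,007.62 − $230,445.82 = $58,561.80.
In-quota duty = $230,445.82 × 5% = $11,522.29. Over-quota duty = $58,561.80 × 31.5% = $18,446.97.
Line duty = $11,522.29 + $18,446.97 = $29,969.26.

$29,969.26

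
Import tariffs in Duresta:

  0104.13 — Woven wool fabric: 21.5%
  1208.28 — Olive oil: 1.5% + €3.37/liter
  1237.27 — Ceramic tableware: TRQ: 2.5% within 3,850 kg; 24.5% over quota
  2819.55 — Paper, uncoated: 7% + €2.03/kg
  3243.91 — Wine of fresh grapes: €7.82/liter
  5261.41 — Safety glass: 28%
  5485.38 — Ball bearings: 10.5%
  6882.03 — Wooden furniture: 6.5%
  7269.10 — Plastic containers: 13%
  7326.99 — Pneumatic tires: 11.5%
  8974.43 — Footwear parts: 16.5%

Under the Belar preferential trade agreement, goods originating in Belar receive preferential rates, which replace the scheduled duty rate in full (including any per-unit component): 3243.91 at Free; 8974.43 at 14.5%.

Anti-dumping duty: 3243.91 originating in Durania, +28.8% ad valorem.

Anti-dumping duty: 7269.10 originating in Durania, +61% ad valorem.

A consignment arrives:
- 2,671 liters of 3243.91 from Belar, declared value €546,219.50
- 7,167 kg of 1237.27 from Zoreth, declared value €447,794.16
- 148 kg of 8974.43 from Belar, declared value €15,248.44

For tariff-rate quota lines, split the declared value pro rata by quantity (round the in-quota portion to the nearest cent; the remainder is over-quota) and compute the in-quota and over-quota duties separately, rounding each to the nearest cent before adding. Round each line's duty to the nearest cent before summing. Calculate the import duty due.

Line 1 (3243.91, Belar, 2,671 liters, €546,219.50):
Base rate for 3243.91 is €7.82/liter.
Origin Belar qualifies under the Duresta–Belar agreement and 3243.91 is covered: preferential rate Free applies instead.
The additional-duty order on 3243.91 targets Durania, not Belar; it does not apply.
Duty = €546,219.50 × 0% = €0.00.
Line 2 (1237.27, Zoreth, 7,167 kg, €447,794.16):
Code 1237.27 is under a tariff-rate quota (threshold 3,850 kg). In-quota: 3,850 kg at 2.5%; over-quota: 3,317 kg at 24.5%.
Pro-rata value split: in-quota = €447,794.16 × 3,850/7,167 = €240,548.00; over-quota = €447,794.16 − €240,548.00 = €207,246.16.
In-quota duty = €240,548.00 × 2.5% = €6,013.70. Over-quota duty = €207,246.16 × 24.5% = €50,775.31.
Line duty = €6,013.70 + €50,775.31 = €56,789.01.
Line 3 (8974.43, Belar, 148 kg, €15,248.44):
Base rate for 8974.43 is 16.5%.
Origin Belar qualifies under the Duresta–Belar agreement and 8974.43 is covered: preferential rate 14.5% applies instead.
Duty = €15,248.44 × 14.5% = €2,211.02.
Total = €0.00 + €56,789.01 + €2,211.02 = €59,000.03.

€59,000.03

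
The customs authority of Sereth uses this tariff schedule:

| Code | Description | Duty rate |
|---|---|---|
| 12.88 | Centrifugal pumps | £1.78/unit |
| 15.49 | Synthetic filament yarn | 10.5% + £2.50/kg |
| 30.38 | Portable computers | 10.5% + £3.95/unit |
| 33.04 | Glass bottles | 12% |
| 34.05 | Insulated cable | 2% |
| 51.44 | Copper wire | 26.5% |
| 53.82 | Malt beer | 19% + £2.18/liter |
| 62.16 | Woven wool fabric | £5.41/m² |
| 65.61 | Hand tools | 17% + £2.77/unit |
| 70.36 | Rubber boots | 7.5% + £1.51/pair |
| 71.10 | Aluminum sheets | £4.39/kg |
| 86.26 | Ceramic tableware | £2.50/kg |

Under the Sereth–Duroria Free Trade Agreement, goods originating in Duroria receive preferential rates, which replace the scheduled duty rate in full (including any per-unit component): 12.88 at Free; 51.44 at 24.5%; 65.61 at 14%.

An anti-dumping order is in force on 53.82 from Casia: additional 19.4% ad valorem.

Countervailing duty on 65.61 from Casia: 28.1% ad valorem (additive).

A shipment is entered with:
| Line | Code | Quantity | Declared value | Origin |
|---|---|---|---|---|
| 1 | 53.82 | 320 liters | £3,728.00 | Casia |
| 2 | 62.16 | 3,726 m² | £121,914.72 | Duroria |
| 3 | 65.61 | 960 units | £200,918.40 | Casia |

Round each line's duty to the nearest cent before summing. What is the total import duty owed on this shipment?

£115,560.21

Line 1 (53.82, Casia, 320 liters, £3,728.00):
Base rate for 53.82 is 19% + £2.18/liter.
Additional duty on 53.82 from Casia: +19.4%. Applied ad valorem rate: 19% + 19.4% = 38.4%.
Duty = £3,728.00 × 38.4% + 320 × £2.18 = £2,129.15.
Line 2 (62.16, Duroria, 3,726 m², £121,914.72):
Base rate for 62.16 is £5.41/m².
Origin Duroria is the FTA partner but 62.16 is not on the preference list; base rate stands.
Duty = 3,726 × £5.41 = £20,157.66.
Line 3 (65.61, Casia, 960 units, £200,918.40):
Base rate for 65.61 is 17% + £2.77/unit.
65.61 has an FTA preferential rate, but origin Casia is not Duroria; base rate stands.
Additional duty on 65.61 from Casia: +28.1%. Applied ad valorem rate: 17% + 28.1% = 45.1%.
Duty = £200,918.40 × 45.1% + 960 × £2.77 = £93,273.40.
Total = £2,129.15 + £20,157.66 + £93,273.40 = £115,560.21.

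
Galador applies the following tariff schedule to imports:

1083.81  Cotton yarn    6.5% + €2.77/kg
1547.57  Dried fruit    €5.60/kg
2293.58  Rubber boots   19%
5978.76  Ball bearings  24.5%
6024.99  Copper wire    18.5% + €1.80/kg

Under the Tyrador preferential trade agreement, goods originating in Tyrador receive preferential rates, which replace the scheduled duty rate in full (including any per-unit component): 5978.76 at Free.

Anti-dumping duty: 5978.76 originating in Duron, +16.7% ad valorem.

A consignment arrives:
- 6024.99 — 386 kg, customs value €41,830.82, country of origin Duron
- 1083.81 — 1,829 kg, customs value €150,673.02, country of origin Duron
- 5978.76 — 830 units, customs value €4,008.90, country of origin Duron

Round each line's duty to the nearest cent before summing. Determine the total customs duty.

Line 1 (6024.99, Duron, 386 kg, €41,830.82):
Base rate for 6024.99 is 18.5% + €1.80/kg.
Duty = €41,830.82 × 18.5% + 386 × €1.80 = €8,433.50.
Line 2 (1083.81, Duron, 1,829 kg, €150,673.02):
Base rate for 1083.81 is 6.5% + €2.77/kg.
Duty = €150,673.02 × 6.5% + 1,829 × €2.77 = €14,860.08.
Line 3 (5978.76, Duron, 830 units, €4,008.90):
Base rate for 5978.76 is 24.5%.
5978.76 has an FTA preferential rate, but origin Duron is not Tyrador; base rate stands.
Additional duty on 5978.76 from Duron: +16.7%. Applied ad valorem rate: 24.5% + 16.7% = 41.2%.
Duty = €4,008.90 × 41.2% = €1,651.67.
Total = €8,433.50 + €14,860.08 + €1,651.67 = €24,945.25.

€24,945.25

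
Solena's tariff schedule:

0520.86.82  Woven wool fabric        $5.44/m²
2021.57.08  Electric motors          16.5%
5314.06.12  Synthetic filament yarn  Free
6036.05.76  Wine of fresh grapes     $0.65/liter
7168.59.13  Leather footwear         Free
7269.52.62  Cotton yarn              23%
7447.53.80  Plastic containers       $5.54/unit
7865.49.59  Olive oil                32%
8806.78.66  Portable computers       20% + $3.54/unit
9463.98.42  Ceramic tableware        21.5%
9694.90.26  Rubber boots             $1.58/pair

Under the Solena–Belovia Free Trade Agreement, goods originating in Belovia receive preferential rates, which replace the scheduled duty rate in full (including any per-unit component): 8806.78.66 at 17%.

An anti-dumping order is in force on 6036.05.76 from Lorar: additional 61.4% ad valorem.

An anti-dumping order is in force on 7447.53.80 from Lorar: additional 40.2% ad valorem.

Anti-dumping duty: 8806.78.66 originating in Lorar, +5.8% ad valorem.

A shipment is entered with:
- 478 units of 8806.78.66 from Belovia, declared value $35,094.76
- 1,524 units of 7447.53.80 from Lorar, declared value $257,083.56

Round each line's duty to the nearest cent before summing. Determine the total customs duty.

Line 1 (8806.78.66, Belovia, 478 units, $35,094.76):
Base rate for 8806.78.66 is 20% + $3.54/unit.
Origin Belovia qualifies under the Solena–Belovia agreement and 8806.78.66 is covered: preferential rate 17% applies instead.
The additional-duty order on 8806.78.66 targets Lorar, not Belovia; it does not apply.
Duty = $35,094.76 × 17% = $5,966.11.
Line 2 (7447.53.80, Lorar, 1,524 units, $257,083.56):
Base rate for 7447.53.80 is $5.54/unit.
Additional duty on 7447.53.80 from Lorar: +40.2% ad valorem. Applied ad valorem rate = 40.2%.
Duty = $257,083.56 × 40.2% + 1,524 × $5.54 = $111,790.55.
Total = $5,966.11 + $111,790.55 = $117,756.66.

$117,756.66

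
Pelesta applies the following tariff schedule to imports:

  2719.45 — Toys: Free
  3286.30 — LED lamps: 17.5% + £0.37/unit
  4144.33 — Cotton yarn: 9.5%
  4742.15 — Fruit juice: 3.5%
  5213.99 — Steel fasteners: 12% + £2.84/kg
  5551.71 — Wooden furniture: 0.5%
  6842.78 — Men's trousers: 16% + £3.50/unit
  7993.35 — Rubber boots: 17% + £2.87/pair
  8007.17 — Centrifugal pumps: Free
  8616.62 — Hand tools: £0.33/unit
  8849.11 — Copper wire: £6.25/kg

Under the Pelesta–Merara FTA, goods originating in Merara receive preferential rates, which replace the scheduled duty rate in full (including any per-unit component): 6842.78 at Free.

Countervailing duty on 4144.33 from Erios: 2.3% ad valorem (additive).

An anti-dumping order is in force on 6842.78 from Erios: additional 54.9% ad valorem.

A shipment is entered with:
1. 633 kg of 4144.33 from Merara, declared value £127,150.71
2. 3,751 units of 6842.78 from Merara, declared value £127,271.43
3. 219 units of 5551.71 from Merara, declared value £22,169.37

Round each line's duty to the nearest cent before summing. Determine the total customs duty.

Line 1 (4144.33, Merara, 633 kg, £127,150.71):
Base rate for 4144.33 is 9.5%.
Origin Merara is the FTA partner but 4144.33 is not on the preference list; base rate stands.
The additional-duty order on 4144.33 targets Erios, not Merara; it does not apply.
Duty = £127,150.71 × 9.5% = £12,079.32.
Line 2 (6842.78, Merara, 3,751 units, £127,271.43):
Base rate for 6842.78 is 16% + £3.50/unit.
Origin Merara qualifies under the Pelesta–Merara agreement and 6842.78 is covered: preferential rate Free applies instead.
The additional-duty order on 6842.78 targets Erios, not Merara; it does not apply.
Duty = £127,271.43 × 0% = £0.00.
Line 3 (5551.71, Merara, 219 units, £22,169.37):
Base rate for 5551.71 is 0.5%.
Origin Merara is the FTA partner but 5551.71 is not on the preference list; base rate stands.
Duty = £22,169.37 × 0.5% = £110.85.
Total = £12,079.32 + £0.00 + £110.85 = £12,190.17.

£12,190.17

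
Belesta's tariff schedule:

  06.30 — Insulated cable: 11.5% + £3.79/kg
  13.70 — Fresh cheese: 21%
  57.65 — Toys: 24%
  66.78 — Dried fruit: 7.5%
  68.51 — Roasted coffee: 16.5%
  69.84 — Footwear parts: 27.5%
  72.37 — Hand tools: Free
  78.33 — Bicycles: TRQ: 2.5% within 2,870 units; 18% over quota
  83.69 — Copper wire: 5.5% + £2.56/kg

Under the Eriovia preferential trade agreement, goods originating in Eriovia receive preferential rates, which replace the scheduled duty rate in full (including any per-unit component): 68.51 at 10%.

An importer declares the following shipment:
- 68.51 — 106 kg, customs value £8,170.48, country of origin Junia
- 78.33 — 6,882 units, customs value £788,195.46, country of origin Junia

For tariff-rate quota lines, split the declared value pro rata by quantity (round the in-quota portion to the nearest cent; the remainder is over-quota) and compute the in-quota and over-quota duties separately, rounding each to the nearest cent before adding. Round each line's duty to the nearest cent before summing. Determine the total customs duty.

Line 1 (68.51, Junia, 106 kg, £8,170.48):
Base rate for 68.51 is 16.5%.
68.51 has an FTA preferential rate, but origin Junia is not Eriovia; base rate stands.
Duty = £8,170.48 × 16.5% = £1,348.13.
Line 2 (78.33, Junia, 6,882 units, £788,195.46):
Code 78.33 is under a tariff-rate quota (threshold 2,870 units). In-quota: 2,870 units at 2.5%; over-quota: 4,012 units at 18%.
Pro-rata value split: in-quota = £788,195.46 × 2,870/6,882 = £328,701.10; over-quota = £788,195.46 − £328,701.10 = £459,494.36.
In-quota duty = £328,701.10 × 2.5% = £8,217.53. Over-quota duty = £459,494.36 × 18% = £82,708.98.
Line duty = £8,217.53 + £82,708.98 = £90,926.51.
Total = £1,348.13 + £90,926.51 = £92,274.64.

£92,274.64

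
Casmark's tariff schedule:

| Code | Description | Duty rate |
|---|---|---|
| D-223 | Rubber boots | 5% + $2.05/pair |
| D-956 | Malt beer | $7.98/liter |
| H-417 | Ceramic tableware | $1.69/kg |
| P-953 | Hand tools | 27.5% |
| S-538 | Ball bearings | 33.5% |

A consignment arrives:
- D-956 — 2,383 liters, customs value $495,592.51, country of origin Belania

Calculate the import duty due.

$19,016.34

Line 1 (D-956, Belania, 2,383 liters, $495,592.51):
Base rate for D-956 is $7.98/liter.
Duty = 2,383 × $7.98 = $19,016.34.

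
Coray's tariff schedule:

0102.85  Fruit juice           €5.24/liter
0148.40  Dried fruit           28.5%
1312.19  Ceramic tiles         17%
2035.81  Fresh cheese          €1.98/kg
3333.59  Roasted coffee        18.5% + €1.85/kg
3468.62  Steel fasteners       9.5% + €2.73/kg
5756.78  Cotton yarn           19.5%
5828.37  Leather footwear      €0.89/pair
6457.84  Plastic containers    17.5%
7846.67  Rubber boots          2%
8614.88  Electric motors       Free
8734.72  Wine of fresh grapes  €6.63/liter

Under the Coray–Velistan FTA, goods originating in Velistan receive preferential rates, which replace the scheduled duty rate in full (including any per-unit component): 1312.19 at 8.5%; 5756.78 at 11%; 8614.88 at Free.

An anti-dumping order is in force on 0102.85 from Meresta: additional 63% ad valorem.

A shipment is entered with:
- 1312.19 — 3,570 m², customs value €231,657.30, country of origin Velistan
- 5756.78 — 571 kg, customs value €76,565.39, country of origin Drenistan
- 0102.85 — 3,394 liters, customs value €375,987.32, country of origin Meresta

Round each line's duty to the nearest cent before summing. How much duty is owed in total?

Line 1 (1312.19, Velistan, 3,570 m², €231,657.30):
Base rate for 1312.19 is 17%.
Origin Velistan qualifies under the Coray–Velistan agreement and 1312.19 is covered: preferential rate 8.5% applies instead.
Duty = €231,657.30 × 8.5% = €19,690.87.
Line 2 (5756.78, Drenistan, 571 kg, €76,565.39):
Base rate for 5756.78 is 19.5%.
5756.78 has an FTA preferential rate, but origin Drenistan is not Velistan; base rate stands.
Duty = €76,565.39 × 19.5% = €14,930.25.
Line 3 (0102.85, Meresta, 3,394 liters, €375,987.32):
Base rate for 0102.85 is €5.24/liter.
Additional duty on 0102.85 from Meresta: +63% ad valorem. Applied ad valorem rate = 63%.
Duty = €375,987.32 × 63% + 3,394 × €5.24 = €254,656.57.
Total = €19,690.87 + €14,930.25 + €254,656.57 = €289,277.69.

€289,277.69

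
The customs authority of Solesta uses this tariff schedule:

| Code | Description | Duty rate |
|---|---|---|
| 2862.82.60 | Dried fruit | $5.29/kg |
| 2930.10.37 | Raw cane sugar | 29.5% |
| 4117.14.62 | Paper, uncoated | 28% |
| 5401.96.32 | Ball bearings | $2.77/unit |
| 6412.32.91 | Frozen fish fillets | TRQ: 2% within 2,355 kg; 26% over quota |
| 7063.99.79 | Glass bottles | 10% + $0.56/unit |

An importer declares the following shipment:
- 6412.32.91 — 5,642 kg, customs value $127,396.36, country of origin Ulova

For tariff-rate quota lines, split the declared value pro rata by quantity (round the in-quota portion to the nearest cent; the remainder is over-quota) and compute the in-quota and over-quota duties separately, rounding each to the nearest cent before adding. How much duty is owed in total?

$20,360.84

Line 1 (6412.32.91, Ulova, 5,642 kg, $127,396.36):
Code 6412.32.91 is under a tariff-rate quota (threshold 2,355 kg). In-quota: 2,355 kg at 2%; over-quota: 3,287 kg at 26%.
Pro-rata value split: in-quota = $127,396.36 × 2,355/5,642 = $53,175.90; over-quota = $127,396.36 − $53,175.90 = $74,220.46.
In-quota duty = $53,175.90 × 2% = $1,063.52. Over-quota duty = $74,220.46 × 26% = $19,297.32.
Line duty = $1,063.52 + $19,297.32 = $20,360.84.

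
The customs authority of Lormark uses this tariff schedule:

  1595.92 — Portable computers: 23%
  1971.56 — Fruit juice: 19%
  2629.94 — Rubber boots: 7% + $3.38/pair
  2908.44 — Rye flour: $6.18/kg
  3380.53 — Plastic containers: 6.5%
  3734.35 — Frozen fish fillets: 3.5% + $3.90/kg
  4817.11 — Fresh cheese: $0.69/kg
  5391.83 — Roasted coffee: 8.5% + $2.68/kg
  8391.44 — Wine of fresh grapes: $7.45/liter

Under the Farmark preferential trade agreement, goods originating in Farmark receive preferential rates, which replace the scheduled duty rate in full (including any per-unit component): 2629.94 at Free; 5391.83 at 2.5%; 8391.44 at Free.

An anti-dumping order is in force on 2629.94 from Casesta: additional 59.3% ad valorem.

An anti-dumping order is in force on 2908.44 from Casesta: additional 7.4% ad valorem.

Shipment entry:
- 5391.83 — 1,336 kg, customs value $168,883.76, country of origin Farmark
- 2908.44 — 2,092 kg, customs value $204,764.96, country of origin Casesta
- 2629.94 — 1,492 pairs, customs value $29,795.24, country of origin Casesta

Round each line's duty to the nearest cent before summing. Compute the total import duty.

Line 1 (5391.83, Farmark, 1,336 kg, $168,883.76):
Base rate for 5391.83 is 8.5% + $2.68/kg.
Origin Farmark qualifies under the Lormark–Farmark agreement and 5391.83 is covered: preferential rate 2.5% applies instead.
Duty = $168,883.76 × 2.5% = $4,222.09.
Line 2 (2908.44, Casesta, 2,092 kg, $204,764.96):
Base rate for 2908.44 is $6.18/kg.
Additional duty on 2908.44 from Casesta: +7.4% ad valorem. Applied ad valorem rate = 7.4%.
Duty = $204,764.96 × 7.4% + 2,092 × $6.18 = $28,081.17.
Line 3 (2629.94, Casesta, 1,492 pairs, $29,795.24):
Base rate for 2629.94 is 7% + $3.38/pair.
2629.94 has an FTA preferential rate, but origin Casesta is not Farmark; base rate stands.
Additional duty on 2629.94 from Casesta: +59.3%. Applied ad valorem rate: 7% + 59.3% = 66.3%.
Duty = $29,795.24 × 66.3% + 1,492 × $3.38 = $24,797.20.
Total = $4,222.09 + $28,081.17 + $24,797.20 = $57,100.46.

$57,100.46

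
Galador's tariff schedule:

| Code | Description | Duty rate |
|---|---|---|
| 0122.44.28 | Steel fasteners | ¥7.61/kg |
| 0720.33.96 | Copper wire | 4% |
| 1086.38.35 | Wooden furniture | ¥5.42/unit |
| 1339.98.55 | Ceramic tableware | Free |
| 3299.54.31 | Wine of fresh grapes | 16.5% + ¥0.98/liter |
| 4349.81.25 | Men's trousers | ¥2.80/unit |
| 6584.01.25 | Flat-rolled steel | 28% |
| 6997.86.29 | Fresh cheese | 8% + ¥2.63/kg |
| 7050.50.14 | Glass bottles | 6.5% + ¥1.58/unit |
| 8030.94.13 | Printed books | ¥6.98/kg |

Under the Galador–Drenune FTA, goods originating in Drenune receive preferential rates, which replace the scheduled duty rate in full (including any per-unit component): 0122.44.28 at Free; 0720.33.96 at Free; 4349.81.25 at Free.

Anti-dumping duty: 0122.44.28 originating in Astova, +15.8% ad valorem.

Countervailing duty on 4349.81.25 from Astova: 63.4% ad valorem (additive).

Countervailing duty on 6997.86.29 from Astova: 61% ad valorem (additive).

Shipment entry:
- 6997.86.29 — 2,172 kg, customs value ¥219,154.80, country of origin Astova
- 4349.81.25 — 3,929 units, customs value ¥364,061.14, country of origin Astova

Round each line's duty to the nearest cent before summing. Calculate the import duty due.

Line 1 (6997.86.29, Astova, 2,172 kg, ¥219,154.80):
Base rate for 6997.86.29 is 8% + ¥2.63/kg.
Additional duty on 6997.86.29 from Astova: +61%. Applied ad valorem rate: 8% + 61% = 69%.
Duty = ¥219,154.80 × 69% + 2,172 × ¥2.63 = ¥156,929.17.
Line 2 (4349.81.25, Astova, 3,929 units, ¥364,061.14):
Base rate for 4349.81.25 is ¥2.80/unit.
4349.81.25 has an FTA preferential rate, but origin Astova is not Drenune; base rate stands.
Additional duty on 4349.81.25 from Astova: +63.4% ad valorem. Applied ad valorem rate = 63.4%.
Duty = ¥364,061.14 × 63.4% + 3,929 × ¥2.80 = ¥241,815.96.
Total = ¥156,929.17 + ¥241,815.96 = ¥398,745.13.

¥398,745.13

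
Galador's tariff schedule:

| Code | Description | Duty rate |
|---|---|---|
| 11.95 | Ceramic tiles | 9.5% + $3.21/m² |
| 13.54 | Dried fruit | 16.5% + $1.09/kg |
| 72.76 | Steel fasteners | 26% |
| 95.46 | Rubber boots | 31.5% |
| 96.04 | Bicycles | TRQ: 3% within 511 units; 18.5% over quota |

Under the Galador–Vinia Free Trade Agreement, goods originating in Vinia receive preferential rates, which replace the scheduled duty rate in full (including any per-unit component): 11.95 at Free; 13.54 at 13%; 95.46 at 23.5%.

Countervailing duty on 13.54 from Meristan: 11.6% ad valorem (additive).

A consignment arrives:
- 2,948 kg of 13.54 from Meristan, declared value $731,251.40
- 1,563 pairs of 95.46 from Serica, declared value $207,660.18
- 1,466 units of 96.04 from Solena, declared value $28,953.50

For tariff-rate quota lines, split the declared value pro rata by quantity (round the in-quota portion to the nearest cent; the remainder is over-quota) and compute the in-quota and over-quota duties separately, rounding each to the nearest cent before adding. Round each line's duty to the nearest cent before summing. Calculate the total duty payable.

$277,900.02

Line 1 (13.54, Meristan, 2,948 kg, $731,251.40):
Base rate for 13.54 is 16.5% + $1.09/kg.
13.54 has an FTA preferential rate, but origin Meristan is not Vinia; base rate stands.
Additional duty on 13.54 from Meristan: +11.6%. Applied ad valorem rate: 16.5% + 11.6% = 28.1%.
Duty = $731,251.40 × 28.1% + 2,948 × $1.09 = $208,694.96.
Line 2 (95.46, Serica, 1,563 pairs, $207,660.18):
Base rate for 95.46 is 31.5%.
95.46 has an FTA preferential rate, but origin Serica is not Vinia; base rate stands.
Duty = $207,660.18 × 31.5% = $65,412.96.
Line 3 (96.04, Solena, 1,466 units, $28,953.50):
Code 96.04 is under a tariff-rate quota (threshold 511 units). In-quota: 511 units at 3%; over-quota: 955 units at 18.5%.
Pro-rata value split: in-quota = $28,953.50 × 511/1,466 = $10,092.25; over-quota = $28,953.50 − $10,092.25 = $18,861.25.
In-quota duty = $10,092.25 × 3% = $302.77. Over-quota duty = $18,861.25 × 18.5% = $3,489.33.
Line duty = $302.77 + $3,489.33 = $3,792.10.
Total = $208,694.96 + $65,412.96 + $3,792.10 = $277,900.02.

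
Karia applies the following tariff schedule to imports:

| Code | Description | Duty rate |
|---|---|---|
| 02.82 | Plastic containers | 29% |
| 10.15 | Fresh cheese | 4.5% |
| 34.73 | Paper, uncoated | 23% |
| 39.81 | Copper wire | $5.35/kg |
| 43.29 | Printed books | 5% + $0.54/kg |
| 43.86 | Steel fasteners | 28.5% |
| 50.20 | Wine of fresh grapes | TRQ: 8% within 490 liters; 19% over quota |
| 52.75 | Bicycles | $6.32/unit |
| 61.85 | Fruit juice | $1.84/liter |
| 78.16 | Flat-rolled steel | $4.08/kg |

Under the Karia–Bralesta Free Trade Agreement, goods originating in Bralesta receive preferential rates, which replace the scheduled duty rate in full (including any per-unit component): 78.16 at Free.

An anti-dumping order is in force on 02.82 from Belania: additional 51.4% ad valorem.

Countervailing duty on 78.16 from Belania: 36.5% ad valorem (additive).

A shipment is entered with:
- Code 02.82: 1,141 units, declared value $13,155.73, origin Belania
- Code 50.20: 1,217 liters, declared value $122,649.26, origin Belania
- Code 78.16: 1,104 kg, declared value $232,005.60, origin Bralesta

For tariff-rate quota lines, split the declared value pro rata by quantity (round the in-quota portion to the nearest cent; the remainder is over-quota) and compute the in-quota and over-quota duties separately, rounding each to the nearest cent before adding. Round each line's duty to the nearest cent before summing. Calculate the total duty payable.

Line 1 (02.82, Belania, 1,141 units, $13,155.73):
Base rate for 02.82 is 29%.
Additional duty on 02.82 from Belania: +51.4%. Applied ad valorem rate: 29% + 51.4% = 80.4%.
Duty = $13,155.73 × 80.4% = $10,577.21.
Line 2 (50.20, Belania, 1,217 liters, $122,649.26):
Code 50.20 is under a tariff-rate quota (threshold 490 liters). In-quota: 490 liters at 8%; over-quota: 727 liters at 19%.
Pro-rata value split: in-quota = $122,649.26 × 490/1,217 = $49,382.20; over-quota = $122,649.26 − $49,382.20 = $73,267.06.
In-quota duty = $49,382.20 × 8% = $3,950.58. Over-quota duty = $73,267.06 × 19% = $13,920.74.
Line duty = $3,950.58 + $13,920.74 = $17,871.32.
Line 3 (78.16, Bralesta, 1,104 kg, $232,005.60):
Base rate for 78.16 is $4.08/kg.
Origin Bralesta qualifies under the Karia–Bralesta agreement and 78.16 is covered: preferential rate Free applies instead.
The additional-duty order on 78.16 targets Belania, not Bralesta; it does not apply.
Duty = $232,005.60 × 0% = $0.00.
Total = $10,577.21 + $17,871.32 + $0.00 = $28,448.53.

$28,448.53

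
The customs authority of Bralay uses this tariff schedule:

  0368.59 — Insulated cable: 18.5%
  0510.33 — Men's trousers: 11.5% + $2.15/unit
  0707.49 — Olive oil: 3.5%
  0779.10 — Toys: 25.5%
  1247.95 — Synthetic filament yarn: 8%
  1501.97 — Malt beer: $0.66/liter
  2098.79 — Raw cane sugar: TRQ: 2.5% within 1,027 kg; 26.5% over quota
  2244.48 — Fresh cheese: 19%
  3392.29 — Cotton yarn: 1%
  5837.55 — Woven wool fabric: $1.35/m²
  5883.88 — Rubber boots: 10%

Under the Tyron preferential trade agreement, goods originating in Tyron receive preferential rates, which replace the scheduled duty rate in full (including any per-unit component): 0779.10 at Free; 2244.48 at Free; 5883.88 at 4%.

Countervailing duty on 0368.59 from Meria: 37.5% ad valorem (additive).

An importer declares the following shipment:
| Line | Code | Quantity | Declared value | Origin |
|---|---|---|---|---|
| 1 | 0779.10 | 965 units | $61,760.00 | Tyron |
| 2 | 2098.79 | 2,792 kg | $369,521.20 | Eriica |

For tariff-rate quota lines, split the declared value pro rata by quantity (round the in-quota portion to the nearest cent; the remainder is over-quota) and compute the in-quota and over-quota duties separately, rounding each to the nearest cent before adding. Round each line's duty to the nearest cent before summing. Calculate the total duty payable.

Line 1 (0779.10, Tyron, 965 units, $61,760.00):
Base rate for 0779.10 is 25.5%.
Origin Tyron qualifies under the Bralay–Tyron agreement and 0779.10 is covered: preferential rate Free applies instead.
Duty = $61,760.00 × 0% = $0.00.
Line 2 (2098.79, Eriica, 2,792 kg, $369,521.20):
Code 2098.79 is under a tariff-rate quota (threshold 1,027 kg). In-quota: 1,027 kg at 2.5%; over-quota: 1,765 kg at 26.5%.
Pro-rata value split: in-quota = $369,521.20 × 1,027/2,792 = $135,923.45; over-quota = $369,521.20 − $135,923.45 = $233,597.75.
In-quota duty = $135,923.45 × 2.5% = $3,398.09. Over-quota duty = $233,597.75 × 26.5% = $61,903.40.
Line duty = $3,398.09 + $61,903.40 = $65,301.49.
Total = $0.00 + $65,301.49 = $65,301.49.

$65,301.49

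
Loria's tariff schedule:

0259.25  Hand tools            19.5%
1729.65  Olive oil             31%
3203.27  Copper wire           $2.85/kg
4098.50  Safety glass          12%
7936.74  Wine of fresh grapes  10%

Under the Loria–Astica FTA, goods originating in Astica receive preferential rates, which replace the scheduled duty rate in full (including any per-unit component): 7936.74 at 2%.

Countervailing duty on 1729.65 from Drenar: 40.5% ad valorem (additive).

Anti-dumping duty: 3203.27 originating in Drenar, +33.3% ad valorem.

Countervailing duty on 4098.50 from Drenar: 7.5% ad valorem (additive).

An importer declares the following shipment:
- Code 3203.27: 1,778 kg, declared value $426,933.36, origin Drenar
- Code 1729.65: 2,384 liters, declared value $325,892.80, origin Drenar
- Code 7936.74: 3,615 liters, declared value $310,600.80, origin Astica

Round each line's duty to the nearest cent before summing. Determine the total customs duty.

$386,461.48

Line 1 (3203.27, Drenar, 1,778 kg, $426,933.36):
Base rate for 3203.27 is $2.85/kg.
Additional duty on 3203.27 from Drenar: +33.3% ad valorem. Applied ad valorem rate = 33.3%.
Duty = $426,933.36 × 33.3% + 1,778 × $2.85 = $147,236.11.
Line 2 (1729.65, Drenar, 2,384 liters, $325,892.80):
Base rate for 1729.65 is 31%.
Additional duty on 1729.65 from Drenar: +40.5%. Applied ad valorem rate: 31% + 40.5% = 71.5%.
Duty = $325,892.80 × 71.5% = $233,013.35.
Line 3 (7936.74, Astica, 3,615 liters, $310,600.80):
Base rate for 7936.74 is 10%.
Origin Astica qualifies under the Loria–Astica agreement and 7936.74 is covered: preferential rate 2% applies instead.
Duty = $310,600.80 × 2% = $6,212.02.
Total = $147,236.11 + $233,013.35 + $6,212.02 = $386,461.48.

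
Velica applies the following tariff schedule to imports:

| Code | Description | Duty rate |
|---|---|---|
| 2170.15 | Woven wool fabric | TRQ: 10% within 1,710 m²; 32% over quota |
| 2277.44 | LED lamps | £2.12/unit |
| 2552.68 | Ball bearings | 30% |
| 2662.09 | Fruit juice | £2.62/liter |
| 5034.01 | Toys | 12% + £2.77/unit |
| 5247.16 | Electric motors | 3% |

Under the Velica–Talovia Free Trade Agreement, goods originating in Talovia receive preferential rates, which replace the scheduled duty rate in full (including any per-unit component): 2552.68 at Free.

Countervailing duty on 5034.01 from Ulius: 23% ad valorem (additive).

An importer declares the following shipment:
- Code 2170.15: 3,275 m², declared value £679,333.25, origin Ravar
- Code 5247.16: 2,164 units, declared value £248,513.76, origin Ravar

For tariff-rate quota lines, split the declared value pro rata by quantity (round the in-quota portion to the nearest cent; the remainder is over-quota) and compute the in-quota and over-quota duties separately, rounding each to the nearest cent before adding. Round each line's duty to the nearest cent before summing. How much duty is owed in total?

Line 1 (2170.15, Ravar, 3,275 m², £679,333.25):
Code 2170.15 is under a tariff-rate quota (threshold 1,710 m²). In-quota: 1,710 m² at 10%; over-quota: 1,565 m² at 32%.
Pro-rata value split: in-quota = £679,333.25 × 1,710/3,275 = £354,705.30; over-quota = £679,333.25 − £354,705.30 = £324,627.95.
In-quota duty = £354,705.30 × 10% = £35,470.53. Over-quota duty = £324,627.95 × 32% = £103,880.94.
Line duty = £35,470.53 + £103,880.94 = £139,351.47.
Line 2 (5247.16, Ravar, 2,164 units, £248,513.76):
Base rate for 5247.16 is 3%.
Duty = £248,513.76 × 3% = £7,455.41.
Total = £139,351.47 + £7,455.41 = £146,806.88.

£146,806.88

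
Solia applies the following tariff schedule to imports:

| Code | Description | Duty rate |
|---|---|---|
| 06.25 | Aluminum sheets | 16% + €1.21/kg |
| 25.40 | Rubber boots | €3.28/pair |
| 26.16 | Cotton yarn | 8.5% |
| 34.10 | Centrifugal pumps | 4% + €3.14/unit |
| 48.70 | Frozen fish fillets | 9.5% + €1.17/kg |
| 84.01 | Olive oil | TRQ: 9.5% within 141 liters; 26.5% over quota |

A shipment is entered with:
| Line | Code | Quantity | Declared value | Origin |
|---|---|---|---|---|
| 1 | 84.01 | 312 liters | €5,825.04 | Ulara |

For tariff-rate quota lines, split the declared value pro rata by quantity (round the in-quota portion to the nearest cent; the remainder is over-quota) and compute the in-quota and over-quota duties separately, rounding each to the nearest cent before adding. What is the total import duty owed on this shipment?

Line 1 (84.01, Ulara, 312 liters, €5,825.04):
Code 84.01 is under a tariff-rate quota (threshold 141 liters). In-quota: 141 liters at 9.5%; over-quota: 171 liters at 26.5%.
Pro-rata value split: in-quota = €5,825.04 × 141/312 = €2,632.47; over-quota = €5,825.04 − €2,632.47 = €3,192.57.
In-quota duty = €2,632.47 × 9.5% = €250.08. Over-quota duty = €3,192.57 × 26.5% = €846.03.
Line duty = €250.08 + €846.03 = €1,096.11.

€1,096.11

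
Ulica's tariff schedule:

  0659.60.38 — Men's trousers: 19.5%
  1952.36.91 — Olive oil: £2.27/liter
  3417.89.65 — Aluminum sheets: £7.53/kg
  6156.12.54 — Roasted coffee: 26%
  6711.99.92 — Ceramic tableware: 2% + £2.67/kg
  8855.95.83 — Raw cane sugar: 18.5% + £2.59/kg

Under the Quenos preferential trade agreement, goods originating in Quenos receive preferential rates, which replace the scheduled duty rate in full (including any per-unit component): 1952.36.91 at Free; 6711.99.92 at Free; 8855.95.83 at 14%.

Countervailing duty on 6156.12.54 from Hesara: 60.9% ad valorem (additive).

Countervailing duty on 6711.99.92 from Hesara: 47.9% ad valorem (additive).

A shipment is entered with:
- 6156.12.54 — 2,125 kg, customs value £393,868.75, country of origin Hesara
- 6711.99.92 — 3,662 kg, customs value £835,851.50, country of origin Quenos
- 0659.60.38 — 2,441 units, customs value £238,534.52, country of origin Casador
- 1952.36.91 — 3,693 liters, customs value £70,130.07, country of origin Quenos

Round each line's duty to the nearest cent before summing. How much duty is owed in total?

£388,786.17

Line 1 (6156.12.54, Hesara, 2,125 kg, £393,868.75):
Base rate for 6156.12.54 is 26%.
Additional duty on 6156.12.54 from Hesara: +60.9%. Applied ad valorem rate: 26% + 60.9% = 86.9%.
Duty = £393,868.75 × 86.9% = £342,271.94.
Line 2 (6711.99.92, Quenos, 3,662 kg, £835,851.50):
Base rate for 6711.99.92 is 2% + £2.67/kg.
Origin Quenos qualifies under the Ulica–Quenos agreement and 6711.99.92 is covered: preferential rate Free applies instead.
The additional-duty order on 6711.99.92 targets Hesara, not Quenos; it does not apply.
Duty = £835,851.50 × 0% = £0.00.
Line 3 (0659.60.38, Casador, 2,441 units, £238,534.52):
Base rate for 0659.60.38 is 19.5%.
Duty = £238,534.52 × 19.5% = £46,514.23.
Line 4 (1952.36.91, Quenos, 3,693 liters, £70,130.07):
Base rate for 1952.36.91 is £2.27/liter.
Origin Quenos qualifies under the Ulica–Quenos agreement and 1952.36.91 is covered: preferential rate Free applies instead.
Duty = £70,130.07 × 0% = £0.00.
Total = £342,271.94 + £0.00 + £46,514.23 + £0.00 = £388,786.17.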